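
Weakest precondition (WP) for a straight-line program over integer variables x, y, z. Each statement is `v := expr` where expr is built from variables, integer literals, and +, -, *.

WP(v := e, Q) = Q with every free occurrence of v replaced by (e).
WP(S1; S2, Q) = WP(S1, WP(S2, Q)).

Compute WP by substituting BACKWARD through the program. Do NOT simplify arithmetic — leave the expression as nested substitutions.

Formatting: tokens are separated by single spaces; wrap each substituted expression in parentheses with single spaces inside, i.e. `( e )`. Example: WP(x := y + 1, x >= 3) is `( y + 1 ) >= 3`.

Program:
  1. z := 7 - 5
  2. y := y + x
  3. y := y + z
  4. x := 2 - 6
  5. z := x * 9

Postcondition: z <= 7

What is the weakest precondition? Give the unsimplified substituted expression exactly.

Answer: ( ( 2 - 6 ) * 9 ) <= 7

Derivation:
post: z <= 7
stmt 5: z := x * 9  -- replace 1 occurrence(s) of z with (x * 9)
  => ( x * 9 ) <= 7
stmt 4: x := 2 - 6  -- replace 1 occurrence(s) of x with (2 - 6)
  => ( ( 2 - 6 ) * 9 ) <= 7
stmt 3: y := y + z  -- replace 0 occurrence(s) of y with (y + z)
  => ( ( 2 - 6 ) * 9 ) <= 7
stmt 2: y := y + x  -- replace 0 occurrence(s) of y with (y + x)
  => ( ( 2 - 6 ) * 9 ) <= 7
stmt 1: z := 7 - 5  -- replace 0 occurrence(s) of z with (7 - 5)
  => ( ( 2 - 6 ) * 9 ) <= 7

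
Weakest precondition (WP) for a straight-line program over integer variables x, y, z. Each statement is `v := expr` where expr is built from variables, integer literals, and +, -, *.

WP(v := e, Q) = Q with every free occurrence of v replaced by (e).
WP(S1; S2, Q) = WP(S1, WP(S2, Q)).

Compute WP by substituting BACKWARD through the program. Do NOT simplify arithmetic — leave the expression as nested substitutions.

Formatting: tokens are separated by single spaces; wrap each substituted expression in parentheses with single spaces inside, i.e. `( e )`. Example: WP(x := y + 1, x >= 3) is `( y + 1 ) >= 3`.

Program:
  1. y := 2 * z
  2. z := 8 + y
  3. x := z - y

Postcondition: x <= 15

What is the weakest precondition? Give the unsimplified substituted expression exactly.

Answer: ( ( 8 + ( 2 * z ) ) - ( 2 * z ) ) <= 15

Derivation:
post: x <= 15
stmt 3: x := z - y  -- replace 1 occurrence(s) of x with (z - y)
  => ( z - y ) <= 15
stmt 2: z := 8 + y  -- replace 1 occurrence(s) of z with (8 + y)
  => ( ( 8 + y ) - y ) <= 15
stmt 1: y := 2 * z  -- replace 2 occurrence(s) of y with (2 * z)
  => ( ( 8 + ( 2 * z ) ) - ( 2 * z ) ) <= 15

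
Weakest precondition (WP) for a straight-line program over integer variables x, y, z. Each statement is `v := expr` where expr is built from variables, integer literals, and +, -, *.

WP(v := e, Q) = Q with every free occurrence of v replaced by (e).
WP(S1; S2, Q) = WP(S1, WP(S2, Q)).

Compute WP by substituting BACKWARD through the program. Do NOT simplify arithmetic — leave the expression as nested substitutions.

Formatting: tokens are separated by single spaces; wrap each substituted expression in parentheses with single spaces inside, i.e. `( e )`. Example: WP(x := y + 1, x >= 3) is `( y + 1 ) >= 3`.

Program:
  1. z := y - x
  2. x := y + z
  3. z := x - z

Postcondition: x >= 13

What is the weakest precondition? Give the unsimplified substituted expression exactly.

post: x >= 13
stmt 3: z := x - z  -- replace 0 occurrence(s) of z with (x - z)
  => x >= 13
stmt 2: x := y + z  -- replace 1 occurrence(s) of x with (y + z)
  => ( y + z ) >= 13
stmt 1: z := y - x  -- replace 1 occurrence(s) of z with (y - x)
  => ( y + ( y - x ) ) >= 13

Answer: ( y + ( y - x ) ) >= 13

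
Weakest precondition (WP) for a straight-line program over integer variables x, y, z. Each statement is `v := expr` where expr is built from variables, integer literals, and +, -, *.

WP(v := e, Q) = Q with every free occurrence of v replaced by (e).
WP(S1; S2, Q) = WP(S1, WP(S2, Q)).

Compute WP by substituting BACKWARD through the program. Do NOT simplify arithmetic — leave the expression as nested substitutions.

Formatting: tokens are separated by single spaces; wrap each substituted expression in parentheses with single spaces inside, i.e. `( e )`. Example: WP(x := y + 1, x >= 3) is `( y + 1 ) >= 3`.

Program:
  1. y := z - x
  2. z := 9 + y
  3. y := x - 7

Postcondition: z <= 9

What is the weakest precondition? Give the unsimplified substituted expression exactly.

post: z <= 9
stmt 3: y := x - 7  -- replace 0 occurrence(s) of y with (x - 7)
  => z <= 9
stmt 2: z := 9 + y  -- replace 1 occurrence(s) of z with (9 + y)
  => ( 9 + y ) <= 9
stmt 1: y := z - x  -- replace 1 occurrence(s) of y with (z - x)
  => ( 9 + ( z - x ) ) <= 9

Answer: ( 9 + ( z - x ) ) <= 9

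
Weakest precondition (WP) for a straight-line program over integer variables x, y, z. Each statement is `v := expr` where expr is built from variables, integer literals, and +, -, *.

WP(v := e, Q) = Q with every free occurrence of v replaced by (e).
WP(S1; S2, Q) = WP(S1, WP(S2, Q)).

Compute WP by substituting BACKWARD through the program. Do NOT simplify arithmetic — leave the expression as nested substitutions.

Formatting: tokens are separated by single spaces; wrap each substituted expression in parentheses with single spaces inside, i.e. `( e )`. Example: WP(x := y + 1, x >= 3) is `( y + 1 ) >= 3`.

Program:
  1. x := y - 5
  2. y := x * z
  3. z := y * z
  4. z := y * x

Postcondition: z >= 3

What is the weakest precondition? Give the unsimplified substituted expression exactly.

post: z >= 3
stmt 4: z := y * x  -- replace 1 occurrence(s) of z with (y * x)
  => ( y * x ) >= 3
stmt 3: z := y * z  -- replace 0 occurrence(s) of z with (y * z)
  => ( y * x ) >= 3
stmt 2: y := x * z  -- replace 1 occurrence(s) of y with (x * z)
  => ( ( x * z ) * x ) >= 3
stmt 1: x := y - 5  -- replace 2 occurrence(s) of x with (y - 5)
  => ( ( ( y - 5 ) * z ) * ( y - 5 ) ) >= 3

Answer: ( ( ( y - 5 ) * z ) * ( y - 5 ) ) >= 3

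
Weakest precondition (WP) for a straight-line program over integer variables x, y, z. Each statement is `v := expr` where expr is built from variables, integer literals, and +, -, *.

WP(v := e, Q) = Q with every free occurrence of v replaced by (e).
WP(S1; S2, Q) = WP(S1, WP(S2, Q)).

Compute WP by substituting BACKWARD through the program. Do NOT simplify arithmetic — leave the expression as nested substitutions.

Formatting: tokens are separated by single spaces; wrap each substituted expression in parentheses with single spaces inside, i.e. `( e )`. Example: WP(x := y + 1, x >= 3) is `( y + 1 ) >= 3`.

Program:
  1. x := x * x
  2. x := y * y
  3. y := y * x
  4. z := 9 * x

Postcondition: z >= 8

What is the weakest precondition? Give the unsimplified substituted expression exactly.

Answer: ( 9 * ( y * y ) ) >= 8

Derivation:
post: z >= 8
stmt 4: z := 9 * x  -- replace 1 occurrence(s) of z with (9 * x)
  => ( 9 * x ) >= 8
stmt 3: y := y * x  -- replace 0 occurrence(s) of y with (y * x)
  => ( 9 * x ) >= 8
stmt 2: x := y * y  -- replace 1 occurrence(s) of x with (y * y)
  => ( 9 * ( y * y ) ) >= 8
stmt 1: x := x * x  -- replace 0 occurrence(s) of x with (x * x)
  => ( 9 * ( y * y ) ) >= 8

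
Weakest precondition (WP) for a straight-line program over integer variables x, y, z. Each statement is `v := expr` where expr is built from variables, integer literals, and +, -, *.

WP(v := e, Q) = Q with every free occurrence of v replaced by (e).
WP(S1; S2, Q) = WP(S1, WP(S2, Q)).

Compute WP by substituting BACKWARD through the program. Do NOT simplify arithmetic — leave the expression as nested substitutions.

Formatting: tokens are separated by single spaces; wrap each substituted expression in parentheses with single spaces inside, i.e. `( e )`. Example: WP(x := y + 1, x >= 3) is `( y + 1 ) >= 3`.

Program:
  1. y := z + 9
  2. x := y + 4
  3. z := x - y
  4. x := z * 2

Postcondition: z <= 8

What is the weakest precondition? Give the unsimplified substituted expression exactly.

Answer: ( ( ( z + 9 ) + 4 ) - ( z + 9 ) ) <= 8

Derivation:
post: z <= 8
stmt 4: x := z * 2  -- replace 0 occurrence(s) of x with (z * 2)
  => z <= 8
stmt 3: z := x - y  -- replace 1 occurrence(s) of z with (x - y)
  => ( x - y ) <= 8
stmt 2: x := y + 4  -- replace 1 occurrence(s) of x with (y + 4)
  => ( ( y + 4 ) - y ) <= 8
stmt 1: y := z + 9  -- replace 2 occurrence(s) of y with (z + 9)
  => ( ( ( z + 9 ) + 4 ) - ( z + 9 ) ) <= 8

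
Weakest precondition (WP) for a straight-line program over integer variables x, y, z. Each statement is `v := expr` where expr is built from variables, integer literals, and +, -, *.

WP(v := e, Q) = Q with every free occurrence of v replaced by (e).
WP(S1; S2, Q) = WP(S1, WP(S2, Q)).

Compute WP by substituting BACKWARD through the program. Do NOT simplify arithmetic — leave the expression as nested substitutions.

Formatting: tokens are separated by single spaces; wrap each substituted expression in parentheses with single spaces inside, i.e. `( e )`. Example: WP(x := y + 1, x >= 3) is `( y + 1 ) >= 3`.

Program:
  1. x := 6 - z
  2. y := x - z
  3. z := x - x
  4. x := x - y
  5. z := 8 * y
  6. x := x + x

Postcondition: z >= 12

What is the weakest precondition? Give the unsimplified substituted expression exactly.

Answer: ( 8 * ( ( 6 - z ) - z ) ) >= 12

Derivation:
post: z >= 12
stmt 6: x := x + x  -- replace 0 occurrence(s) of x with (x + x)
  => z >= 12
stmt 5: z := 8 * y  -- replace 1 occurrence(s) of z with (8 * y)
  => ( 8 * y ) >= 12
stmt 4: x := x - y  -- replace 0 occurrence(s) of x with (x - y)
  => ( 8 * y ) >= 12
stmt 3: z := x - x  -- replace 0 occurrence(s) of z with (x - x)
  => ( 8 * y ) >= 12
stmt 2: y := x - z  -- replace 1 occurrence(s) of y with (x - z)
  => ( 8 * ( x - z ) ) >= 12
stmt 1: x := 6 - z  -- replace 1 occurrence(s) of x with (6 - z)
  => ( 8 * ( ( 6 - z ) - z ) ) >= 12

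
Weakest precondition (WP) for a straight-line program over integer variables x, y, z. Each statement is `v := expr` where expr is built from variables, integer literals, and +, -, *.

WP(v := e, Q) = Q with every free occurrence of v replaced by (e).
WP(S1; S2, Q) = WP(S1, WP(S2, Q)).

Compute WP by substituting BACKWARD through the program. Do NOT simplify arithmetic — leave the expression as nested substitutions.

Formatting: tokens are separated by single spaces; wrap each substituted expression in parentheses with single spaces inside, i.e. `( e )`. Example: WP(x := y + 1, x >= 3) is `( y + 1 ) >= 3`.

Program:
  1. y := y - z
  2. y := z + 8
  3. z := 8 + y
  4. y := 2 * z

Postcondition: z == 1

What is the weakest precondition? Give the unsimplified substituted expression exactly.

Answer: ( 8 + ( z + 8 ) ) == 1

Derivation:
post: z == 1
stmt 4: y := 2 * z  -- replace 0 occurrence(s) of y with (2 * z)
  => z == 1
stmt 3: z := 8 + y  -- replace 1 occurrence(s) of z with (8 + y)
  => ( 8 + y ) == 1
stmt 2: y := z + 8  -- replace 1 occurrence(s) of y with (z + 8)
  => ( 8 + ( z + 8 ) ) == 1
stmt 1: y := y - z  -- replace 0 occurrence(s) of y with (y - z)
  => ( 8 + ( z + 8 ) ) == 1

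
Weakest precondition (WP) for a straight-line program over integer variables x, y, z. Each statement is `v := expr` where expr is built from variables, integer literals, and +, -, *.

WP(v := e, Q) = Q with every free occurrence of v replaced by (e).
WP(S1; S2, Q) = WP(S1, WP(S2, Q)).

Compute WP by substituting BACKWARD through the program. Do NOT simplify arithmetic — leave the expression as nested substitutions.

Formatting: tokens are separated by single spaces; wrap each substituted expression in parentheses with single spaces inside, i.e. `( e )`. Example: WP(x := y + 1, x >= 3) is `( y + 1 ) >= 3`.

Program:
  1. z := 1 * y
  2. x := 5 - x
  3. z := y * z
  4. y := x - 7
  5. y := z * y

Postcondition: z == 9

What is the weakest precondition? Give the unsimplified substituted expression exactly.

post: z == 9
stmt 5: y := z * y  -- replace 0 occurrence(s) of y with (z * y)
  => z == 9
stmt 4: y := x - 7  -- replace 0 occurrence(s) of y with (x - 7)
  => z == 9
stmt 3: z := y * z  -- replace 1 occurrence(s) of z with (y * z)
  => ( y * z ) == 9
stmt 2: x := 5 - x  -- replace 0 occurrence(s) of x with (5 - x)
  => ( y * z ) == 9
stmt 1: z := 1 * y  -- replace 1 occurrence(s) of z with (1 * y)
  => ( y * ( 1 * y ) ) == 9

Answer: ( y * ( 1 * y ) ) == 9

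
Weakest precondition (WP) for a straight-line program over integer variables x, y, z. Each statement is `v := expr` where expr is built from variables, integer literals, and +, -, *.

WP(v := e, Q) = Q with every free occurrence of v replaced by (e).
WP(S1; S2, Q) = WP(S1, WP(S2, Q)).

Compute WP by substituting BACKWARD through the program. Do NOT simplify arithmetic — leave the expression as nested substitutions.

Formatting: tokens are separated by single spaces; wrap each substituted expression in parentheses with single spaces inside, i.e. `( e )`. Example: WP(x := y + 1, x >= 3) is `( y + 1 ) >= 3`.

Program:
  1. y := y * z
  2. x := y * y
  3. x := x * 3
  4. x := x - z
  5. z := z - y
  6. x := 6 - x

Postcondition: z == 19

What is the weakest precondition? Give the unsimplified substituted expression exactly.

Answer: ( z - ( y * z ) ) == 19

Derivation:
post: z == 19
stmt 6: x := 6 - x  -- replace 0 occurrence(s) of x with (6 - x)
  => z == 19
stmt 5: z := z - y  -- replace 1 occurrence(s) of z with (z - y)
  => ( z - y ) == 19
stmt 4: x := x - z  -- replace 0 occurrence(s) of x with (x - z)
  => ( z - y ) == 19
stmt 3: x := x * 3  -- replace 0 occurrence(s) of x with (x * 3)
  => ( z - y ) == 19
stmt 2: x := y * y  -- replace 0 occurrence(s) of x with (y * y)
  => ( z - y ) == 19
stmt 1: y := y * z  -- replace 1 occurrence(s) of y with (y * z)
  => ( z - ( y * z ) ) == 19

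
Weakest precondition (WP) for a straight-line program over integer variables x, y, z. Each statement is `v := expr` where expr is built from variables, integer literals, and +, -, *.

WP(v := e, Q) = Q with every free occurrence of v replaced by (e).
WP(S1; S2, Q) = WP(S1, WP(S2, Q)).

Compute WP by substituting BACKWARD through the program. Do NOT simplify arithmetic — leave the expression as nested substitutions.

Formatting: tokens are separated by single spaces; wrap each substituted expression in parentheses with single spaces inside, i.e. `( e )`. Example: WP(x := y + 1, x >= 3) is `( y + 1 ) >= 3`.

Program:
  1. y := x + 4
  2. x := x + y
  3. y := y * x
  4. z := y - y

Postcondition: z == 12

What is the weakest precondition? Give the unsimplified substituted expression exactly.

Answer: ( ( ( x + 4 ) * ( x + ( x + 4 ) ) ) - ( ( x + 4 ) * ( x + ( x + 4 ) ) ) ) == 12

Derivation:
post: z == 12
stmt 4: z := y - y  -- replace 1 occurrence(s) of z with (y - y)
  => ( y - y ) == 12
stmt 3: y := y * x  -- replace 2 occurrence(s) of y with (y * x)
  => ( ( y * x ) - ( y * x ) ) == 12
stmt 2: x := x + y  -- replace 2 occurrence(s) of x with (x + y)
  => ( ( y * ( x + y ) ) - ( y * ( x + y ) ) ) == 12
stmt 1: y := x + 4  -- replace 4 occurrence(s) of y with (x + 4)
  => ( ( ( x + 4 ) * ( x + ( x + 4 ) ) ) - ( ( x + 4 ) * ( x + ( x + 4 ) ) ) ) == 12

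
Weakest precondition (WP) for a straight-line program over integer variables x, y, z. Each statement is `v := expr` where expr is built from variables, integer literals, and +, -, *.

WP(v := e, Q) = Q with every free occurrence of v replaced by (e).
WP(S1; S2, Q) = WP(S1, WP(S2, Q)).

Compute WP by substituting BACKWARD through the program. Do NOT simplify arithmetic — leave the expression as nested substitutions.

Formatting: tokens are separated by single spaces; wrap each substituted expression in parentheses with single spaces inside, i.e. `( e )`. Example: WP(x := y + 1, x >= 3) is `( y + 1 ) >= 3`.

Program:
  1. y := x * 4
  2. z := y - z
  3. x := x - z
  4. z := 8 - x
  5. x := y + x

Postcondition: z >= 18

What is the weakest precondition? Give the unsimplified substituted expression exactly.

post: z >= 18
stmt 5: x := y + x  -- replace 0 occurrence(s) of x with (y + x)
  => z >= 18
stmt 4: z := 8 - x  -- replace 1 occurrence(s) of z with (8 - x)
  => ( 8 - x ) >= 18
stmt 3: x := x - z  -- replace 1 occurrence(s) of x with (x - z)
  => ( 8 - ( x - z ) ) >= 18
stmt 2: z := y - z  -- replace 1 occurrence(s) of z with (y - z)
  => ( 8 - ( x - ( y - z ) ) ) >= 18
stmt 1: y := x * 4  -- replace 1 occurrence(s) of y with (x * 4)
  => ( 8 - ( x - ( ( x * 4 ) - z ) ) ) >= 18

Answer: ( 8 - ( x - ( ( x * 4 ) - z ) ) ) >= 18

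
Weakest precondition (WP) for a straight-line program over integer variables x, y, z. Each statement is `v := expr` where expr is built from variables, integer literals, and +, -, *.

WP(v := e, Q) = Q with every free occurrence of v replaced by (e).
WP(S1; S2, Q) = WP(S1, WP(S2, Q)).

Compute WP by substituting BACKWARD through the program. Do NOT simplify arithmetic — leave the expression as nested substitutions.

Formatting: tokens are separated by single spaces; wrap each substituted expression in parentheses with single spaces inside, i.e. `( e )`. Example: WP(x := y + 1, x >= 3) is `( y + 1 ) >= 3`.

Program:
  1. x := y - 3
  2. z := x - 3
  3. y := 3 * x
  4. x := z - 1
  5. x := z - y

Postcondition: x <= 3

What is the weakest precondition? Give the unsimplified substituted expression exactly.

Answer: ( ( ( y - 3 ) - 3 ) - ( 3 * ( y - 3 ) ) ) <= 3

Derivation:
post: x <= 3
stmt 5: x := z - y  -- replace 1 occurrence(s) of x with (z - y)
  => ( z - y ) <= 3
stmt 4: x := z - 1  -- replace 0 occurrence(s) of x with (z - 1)
  => ( z - y ) <= 3
stmt 3: y := 3 * x  -- replace 1 occurrence(s) of y with (3 * x)
  => ( z - ( 3 * x ) ) <= 3
stmt 2: z := x - 3  -- replace 1 occurrence(s) of z with (x - 3)
  => ( ( x - 3 ) - ( 3 * x ) ) <= 3
stmt 1: x := y - 3  -- replace 2 occurrence(s) of x with (y - 3)
  => ( ( ( y - 3 ) - 3 ) - ( 3 * ( y - 3 ) ) ) <= 3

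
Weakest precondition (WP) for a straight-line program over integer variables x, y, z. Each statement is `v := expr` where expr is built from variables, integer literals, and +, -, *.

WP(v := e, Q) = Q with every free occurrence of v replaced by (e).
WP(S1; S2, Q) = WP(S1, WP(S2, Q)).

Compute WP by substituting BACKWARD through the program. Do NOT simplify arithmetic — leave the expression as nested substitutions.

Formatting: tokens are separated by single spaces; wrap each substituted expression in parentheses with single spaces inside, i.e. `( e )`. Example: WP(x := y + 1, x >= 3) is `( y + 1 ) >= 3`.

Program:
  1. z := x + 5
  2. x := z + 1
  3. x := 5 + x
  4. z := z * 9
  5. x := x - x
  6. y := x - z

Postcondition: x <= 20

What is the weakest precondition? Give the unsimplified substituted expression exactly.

Answer: ( ( 5 + ( ( x + 5 ) + 1 ) ) - ( 5 + ( ( x + 5 ) + 1 ) ) ) <= 20

Derivation:
post: x <= 20
stmt 6: y := x - z  -- replace 0 occurrence(s) of y with (x - z)
  => x <= 20
stmt 5: x := x - x  -- replace 1 occurrence(s) of x with (x - x)
  => ( x - x ) <= 20
stmt 4: z := z * 9  -- replace 0 occurrence(s) of z with (z * 9)
  => ( x - x ) <= 20
stmt 3: x := 5 + x  -- replace 2 occurrence(s) of x with (5 + x)
  => ( ( 5 + x ) - ( 5 + x ) ) <= 20
stmt 2: x := z + 1  -- replace 2 occurrence(s) of x with (z + 1)
  => ( ( 5 + ( z + 1 ) ) - ( 5 + ( z + 1 ) ) ) <= 20
stmt 1: z := x + 5  -- replace 2 occurrence(s) of z with (x + 5)
  => ( ( 5 + ( ( x + 5 ) + 1 ) ) - ( 5 + ( ( x + 5 ) + 1 ) ) ) <= 20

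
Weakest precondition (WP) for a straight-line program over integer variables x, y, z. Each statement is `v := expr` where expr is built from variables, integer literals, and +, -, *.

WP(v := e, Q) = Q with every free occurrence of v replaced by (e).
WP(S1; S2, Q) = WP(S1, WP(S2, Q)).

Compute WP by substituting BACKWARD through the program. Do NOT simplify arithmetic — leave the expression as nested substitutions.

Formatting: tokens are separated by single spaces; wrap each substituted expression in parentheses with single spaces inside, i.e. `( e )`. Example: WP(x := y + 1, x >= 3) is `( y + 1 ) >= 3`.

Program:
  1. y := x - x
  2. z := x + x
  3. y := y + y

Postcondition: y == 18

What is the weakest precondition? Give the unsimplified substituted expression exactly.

Answer: ( ( x - x ) + ( x - x ) ) == 18

Derivation:
post: y == 18
stmt 3: y := y + y  -- replace 1 occurrence(s) of y with (y + y)
  => ( y + y ) == 18
stmt 2: z := x + x  -- replace 0 occurrence(s) of z with (x + x)
  => ( y + y ) == 18
stmt 1: y := x - x  -- replace 2 occurrence(s) of y with (x - x)
  => ( ( x - x ) + ( x - x ) ) == 18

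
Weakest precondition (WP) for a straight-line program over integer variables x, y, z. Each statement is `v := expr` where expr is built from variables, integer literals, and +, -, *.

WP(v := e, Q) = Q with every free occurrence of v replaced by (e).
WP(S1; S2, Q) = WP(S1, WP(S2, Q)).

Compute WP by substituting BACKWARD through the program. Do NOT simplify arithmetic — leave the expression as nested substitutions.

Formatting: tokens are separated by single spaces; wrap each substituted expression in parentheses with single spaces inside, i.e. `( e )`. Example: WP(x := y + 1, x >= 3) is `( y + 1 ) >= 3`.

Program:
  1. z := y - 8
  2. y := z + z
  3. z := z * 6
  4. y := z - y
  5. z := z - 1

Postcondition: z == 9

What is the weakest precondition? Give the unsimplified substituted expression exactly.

Answer: ( ( ( y - 8 ) * 6 ) - 1 ) == 9

Derivation:
post: z == 9
stmt 5: z := z - 1  -- replace 1 occurrence(s) of z with (z - 1)
  => ( z - 1 ) == 9
stmt 4: y := z - y  -- replace 0 occurrence(s) of y with (z - y)
  => ( z - 1 ) == 9
stmt 3: z := z * 6  -- replace 1 occurrence(s) of z with (z * 6)
  => ( ( z * 6 ) - 1 ) == 9
stmt 2: y := z + z  -- replace 0 occurrence(s) of y with (z + z)
  => ( ( z * 6 ) - 1 ) == 9
stmt 1: z := y - 8  -- replace 1 occurrence(s) of z with (y - 8)
  => ( ( ( y - 8 ) * 6 ) - 1 ) == 9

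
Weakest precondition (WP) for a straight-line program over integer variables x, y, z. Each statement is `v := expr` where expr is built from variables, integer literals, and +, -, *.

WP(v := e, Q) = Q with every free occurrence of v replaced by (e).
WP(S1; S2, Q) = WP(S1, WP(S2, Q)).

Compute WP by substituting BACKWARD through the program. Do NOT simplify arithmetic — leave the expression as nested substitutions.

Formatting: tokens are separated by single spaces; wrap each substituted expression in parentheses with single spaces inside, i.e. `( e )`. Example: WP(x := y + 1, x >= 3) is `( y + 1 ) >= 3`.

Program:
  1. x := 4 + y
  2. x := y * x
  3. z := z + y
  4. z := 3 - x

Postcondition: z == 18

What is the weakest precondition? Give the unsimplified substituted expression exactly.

post: z == 18
stmt 4: z := 3 - x  -- replace 1 occurrence(s) of z with (3 - x)
  => ( 3 - x ) == 18
stmt 3: z := z + y  -- replace 0 occurrence(s) of z with (z + y)
  => ( 3 - x ) == 18
stmt 2: x := y * x  -- replace 1 occurrence(s) of x with (y * x)
  => ( 3 - ( y * x ) ) == 18
stmt 1: x := 4 + y  -- replace 1 occurrence(s) of x with (4 + y)
  => ( 3 - ( y * ( 4 + y ) ) ) == 18

Answer: ( 3 - ( y * ( 4 + y ) ) ) == 18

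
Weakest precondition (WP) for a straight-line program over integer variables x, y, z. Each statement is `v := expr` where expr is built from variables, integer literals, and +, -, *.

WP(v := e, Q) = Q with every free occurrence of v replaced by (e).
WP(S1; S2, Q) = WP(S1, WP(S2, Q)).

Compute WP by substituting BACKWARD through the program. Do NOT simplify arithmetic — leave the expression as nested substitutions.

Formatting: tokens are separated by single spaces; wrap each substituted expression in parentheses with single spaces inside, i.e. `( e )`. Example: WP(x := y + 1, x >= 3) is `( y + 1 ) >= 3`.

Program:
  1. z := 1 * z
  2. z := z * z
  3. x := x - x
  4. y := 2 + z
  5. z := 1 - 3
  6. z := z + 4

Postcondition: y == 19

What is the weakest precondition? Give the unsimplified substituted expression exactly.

post: y == 19
stmt 6: z := z + 4  -- replace 0 occurrence(s) of z with (z + 4)
  => y == 19
stmt 5: z := 1 - 3  -- replace 0 occurrence(s) of z with (1 - 3)
  => y == 19
stmt 4: y := 2 + z  -- replace 1 occurrence(s) of y with (2 + z)
  => ( 2 + z ) == 19
stmt 3: x := x - x  -- replace 0 occurrence(s) of x with (x - x)
  => ( 2 + z ) == 19
stmt 2: z := z * z  -- replace 1 occurrence(s) of z with (z * z)
  => ( 2 + ( z * z ) ) == 19
stmt 1: z := 1 * z  -- replace 2 occurrence(s) of z with (1 * z)
  => ( 2 + ( ( 1 * z ) * ( 1 * z ) ) ) == 19

Answer: ( 2 + ( ( 1 * z ) * ( 1 * z ) ) ) == 19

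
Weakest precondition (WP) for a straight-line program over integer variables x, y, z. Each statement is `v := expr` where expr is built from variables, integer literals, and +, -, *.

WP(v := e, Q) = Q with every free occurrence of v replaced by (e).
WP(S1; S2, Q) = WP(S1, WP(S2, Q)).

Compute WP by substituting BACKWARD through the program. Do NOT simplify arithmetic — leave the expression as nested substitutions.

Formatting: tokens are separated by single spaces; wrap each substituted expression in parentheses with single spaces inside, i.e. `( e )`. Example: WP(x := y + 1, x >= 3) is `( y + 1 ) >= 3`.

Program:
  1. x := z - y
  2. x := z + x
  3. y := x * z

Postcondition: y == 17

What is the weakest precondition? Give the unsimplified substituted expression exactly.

post: y == 17
stmt 3: y := x * z  -- replace 1 occurrence(s) of y with (x * z)
  => ( x * z ) == 17
stmt 2: x := z + x  -- replace 1 occurrence(s) of x with (z + x)
  => ( ( z + x ) * z ) == 17
stmt 1: x := z - y  -- replace 1 occurrence(s) of x with (z - y)
  => ( ( z + ( z - y ) ) * z ) == 17

Answer: ( ( z + ( z - y ) ) * z ) == 17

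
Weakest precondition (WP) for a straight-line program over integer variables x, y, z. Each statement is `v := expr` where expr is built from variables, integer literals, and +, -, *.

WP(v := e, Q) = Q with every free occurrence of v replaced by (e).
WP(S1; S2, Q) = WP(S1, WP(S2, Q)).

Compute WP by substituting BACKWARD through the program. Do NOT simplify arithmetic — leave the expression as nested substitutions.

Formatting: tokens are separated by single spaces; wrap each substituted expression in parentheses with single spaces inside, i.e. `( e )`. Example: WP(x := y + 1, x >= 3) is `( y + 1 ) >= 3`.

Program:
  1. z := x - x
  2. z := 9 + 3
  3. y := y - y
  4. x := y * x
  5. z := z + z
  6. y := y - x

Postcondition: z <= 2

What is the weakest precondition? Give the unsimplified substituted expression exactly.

post: z <= 2
stmt 6: y := y - x  -- replace 0 occurrence(s) of y with (y - x)
  => z <= 2
stmt 5: z := z + z  -- replace 1 occurrence(s) of z with (z + z)
  => ( z + z ) <= 2
stmt 4: x := y * x  -- replace 0 occurrence(s) of x with (y * x)
  => ( z + z ) <= 2
stmt 3: y := y - y  -- replace 0 occurrence(s) of y with (y - y)
  => ( z + z ) <= 2
stmt 2: z := 9 + 3  -- replace 2 occurrence(s) of z with (9 + 3)
  => ( ( 9 + 3 ) + ( 9 + 3 ) ) <= 2
stmt 1: z := x - x  -- replace 0 occurrence(s) of z with (x - x)
  => ( ( 9 + 3 ) + ( 9 + 3 ) ) <= 2

Answer: ( ( 9 + 3 ) + ( 9 + 3 ) ) <= 2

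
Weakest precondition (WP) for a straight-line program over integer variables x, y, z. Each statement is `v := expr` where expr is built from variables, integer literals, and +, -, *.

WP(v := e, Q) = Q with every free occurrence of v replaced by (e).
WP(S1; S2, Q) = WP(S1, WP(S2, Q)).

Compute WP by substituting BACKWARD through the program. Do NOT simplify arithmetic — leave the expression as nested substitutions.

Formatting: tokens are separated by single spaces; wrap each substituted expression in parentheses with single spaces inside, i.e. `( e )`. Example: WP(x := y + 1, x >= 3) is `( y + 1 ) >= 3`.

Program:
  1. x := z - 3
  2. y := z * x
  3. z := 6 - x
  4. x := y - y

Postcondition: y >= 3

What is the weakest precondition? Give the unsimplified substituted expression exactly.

Answer: ( z * ( z - 3 ) ) >= 3

Derivation:
post: y >= 3
stmt 4: x := y - y  -- replace 0 occurrence(s) of x with (y - y)
  => y >= 3
stmt 3: z := 6 - x  -- replace 0 occurrence(s) of z with (6 - x)
  => y >= 3
stmt 2: y := z * x  -- replace 1 occurrence(s) of y with (z * x)
  => ( z * x ) >= 3
stmt 1: x := z - 3  -- replace 1 occurrence(s) of x with (z - 3)
  => ( z * ( z - 3 ) ) >= 3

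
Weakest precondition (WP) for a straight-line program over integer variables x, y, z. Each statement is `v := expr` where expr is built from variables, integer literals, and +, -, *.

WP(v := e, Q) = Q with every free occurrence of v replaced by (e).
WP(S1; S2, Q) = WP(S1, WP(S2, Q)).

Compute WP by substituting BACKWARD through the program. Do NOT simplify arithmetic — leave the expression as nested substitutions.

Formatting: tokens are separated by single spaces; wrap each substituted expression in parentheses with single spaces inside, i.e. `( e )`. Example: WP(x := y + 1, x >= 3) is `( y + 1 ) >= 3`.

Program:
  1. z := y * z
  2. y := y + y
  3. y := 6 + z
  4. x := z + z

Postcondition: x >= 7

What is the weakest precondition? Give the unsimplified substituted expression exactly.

Answer: ( ( y * z ) + ( y * z ) ) >= 7

Derivation:
post: x >= 7
stmt 4: x := z + z  -- replace 1 occurrence(s) of x with (z + z)
  => ( z + z ) >= 7
stmt 3: y := 6 + z  -- replace 0 occurrence(s) of y with (6 + z)
  => ( z + z ) >= 7
stmt 2: y := y + y  -- replace 0 occurrence(s) of y with (y + y)
  => ( z + z ) >= 7
stmt 1: z := y * z  -- replace 2 occurrence(s) of z with (y * z)
  => ( ( y * z ) + ( y * z ) ) >= 7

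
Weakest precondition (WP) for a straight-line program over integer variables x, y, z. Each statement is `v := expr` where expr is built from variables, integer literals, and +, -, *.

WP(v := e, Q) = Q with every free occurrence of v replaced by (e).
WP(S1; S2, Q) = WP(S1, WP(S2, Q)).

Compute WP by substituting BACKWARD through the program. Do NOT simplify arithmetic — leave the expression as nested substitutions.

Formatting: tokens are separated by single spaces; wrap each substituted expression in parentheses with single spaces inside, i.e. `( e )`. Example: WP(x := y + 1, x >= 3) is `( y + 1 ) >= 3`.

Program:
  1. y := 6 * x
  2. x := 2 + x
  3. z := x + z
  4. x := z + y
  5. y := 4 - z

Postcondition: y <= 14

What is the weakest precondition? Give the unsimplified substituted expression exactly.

post: y <= 14
stmt 5: y := 4 - z  -- replace 1 occurrence(s) of y with (4 - z)
  => ( 4 - z ) <= 14
stmt 4: x := z + y  -- replace 0 occurrence(s) of x with (z + y)
  => ( 4 - z ) <= 14
stmt 3: z := x + z  -- replace 1 occurrence(s) of z with (x + z)
  => ( 4 - ( x + z ) ) <= 14
stmt 2: x := 2 + x  -- replace 1 occurrence(s) of x with (2 + x)
  => ( 4 - ( ( 2 + x ) + z ) ) <= 14
stmt 1: y := 6 * x  -- replace 0 occurrence(s) of y with (6 * x)
  => ( 4 - ( ( 2 + x ) + z ) ) <= 14

Answer: ( 4 - ( ( 2 + x ) + z ) ) <= 14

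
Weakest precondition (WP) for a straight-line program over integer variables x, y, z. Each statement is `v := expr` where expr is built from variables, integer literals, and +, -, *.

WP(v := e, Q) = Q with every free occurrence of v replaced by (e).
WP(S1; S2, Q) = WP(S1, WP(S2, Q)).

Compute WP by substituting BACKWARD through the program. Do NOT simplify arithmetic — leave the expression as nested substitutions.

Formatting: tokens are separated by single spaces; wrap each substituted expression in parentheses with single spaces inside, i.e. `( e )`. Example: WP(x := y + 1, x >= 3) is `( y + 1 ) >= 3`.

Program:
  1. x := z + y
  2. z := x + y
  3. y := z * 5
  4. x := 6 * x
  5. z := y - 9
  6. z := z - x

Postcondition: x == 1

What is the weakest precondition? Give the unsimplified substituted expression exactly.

Answer: ( 6 * ( z + y ) ) == 1

Derivation:
post: x == 1
stmt 6: z := z - x  -- replace 0 occurrence(s) of z with (z - x)
  => x == 1
stmt 5: z := y - 9  -- replace 0 occurrence(s) of z with (y - 9)
  => x == 1
stmt 4: x := 6 * x  -- replace 1 occurrence(s) of x with (6 * x)
  => ( 6 * x ) == 1
stmt 3: y := z * 5  -- replace 0 occurrence(s) of y with (z * 5)
  => ( 6 * x ) == 1
stmt 2: z := x + y  -- replace 0 occurrence(s) of z with (x + y)
  => ( 6 * x ) == 1
stmt 1: x := z + y  -- replace 1 occurrence(s) of x with (z + y)
  => ( 6 * ( z + y ) ) == 1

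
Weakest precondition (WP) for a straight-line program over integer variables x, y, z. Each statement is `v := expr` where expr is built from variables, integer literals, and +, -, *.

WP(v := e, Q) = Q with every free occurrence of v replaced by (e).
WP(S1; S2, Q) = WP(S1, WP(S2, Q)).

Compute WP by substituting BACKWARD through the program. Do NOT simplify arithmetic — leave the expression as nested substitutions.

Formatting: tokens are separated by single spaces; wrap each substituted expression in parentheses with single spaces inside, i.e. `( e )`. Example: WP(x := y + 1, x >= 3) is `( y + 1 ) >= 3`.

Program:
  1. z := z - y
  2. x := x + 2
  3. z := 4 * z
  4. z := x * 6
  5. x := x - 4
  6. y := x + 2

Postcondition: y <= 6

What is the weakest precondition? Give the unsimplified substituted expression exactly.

post: y <= 6
stmt 6: y := x + 2  -- replace 1 occurrence(s) of y with (x + 2)
  => ( x + 2 ) <= 6
stmt 5: x := x - 4  -- replace 1 occurrence(s) of x with (x - 4)
  => ( ( x - 4 ) + 2 ) <= 6
stmt 4: z := x * 6  -- replace 0 occurrence(s) of z with (x * 6)
  => ( ( x - 4 ) + 2 ) <= 6
stmt 3: z := 4 * z  -- replace 0 occurrence(s) of z with (4 * z)
  => ( ( x - 4 ) + 2 ) <= 6
stmt 2: x := x + 2  -- replace 1 occurrence(s) of x with (x + 2)
  => ( ( ( x + 2 ) - 4 ) + 2 ) <= 6
stmt 1: z := z - y  -- replace 0 occurrence(s) of z with (z - y)
  => ( ( ( x + 2 ) - 4 ) + 2 ) <= 6

Answer: ( ( ( x + 2 ) - 4 ) + 2 ) <= 6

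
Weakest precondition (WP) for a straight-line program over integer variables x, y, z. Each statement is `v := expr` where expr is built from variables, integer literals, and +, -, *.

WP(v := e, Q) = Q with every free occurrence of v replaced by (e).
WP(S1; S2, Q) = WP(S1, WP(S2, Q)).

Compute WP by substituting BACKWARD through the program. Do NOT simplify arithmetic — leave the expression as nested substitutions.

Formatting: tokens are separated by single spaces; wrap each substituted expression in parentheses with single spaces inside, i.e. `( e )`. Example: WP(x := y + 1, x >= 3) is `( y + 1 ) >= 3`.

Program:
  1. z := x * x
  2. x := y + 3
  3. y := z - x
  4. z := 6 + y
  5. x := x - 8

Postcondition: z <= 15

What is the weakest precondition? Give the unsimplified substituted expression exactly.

post: z <= 15
stmt 5: x := x - 8  -- replace 0 occurrence(s) of x with (x - 8)
  => z <= 15
stmt 4: z := 6 + y  -- replace 1 occurrence(s) of z with (6 + y)
  => ( 6 + y ) <= 15
stmt 3: y := z - x  -- replace 1 occurrence(s) of y with (z - x)
  => ( 6 + ( z - x ) ) <= 15
stmt 2: x := y + 3  -- replace 1 occurrence(s) of x with (y + 3)
  => ( 6 + ( z - ( y + 3 ) ) ) <= 15
stmt 1: z := x * x  -- replace 1 occurrence(s) of z with (x * x)
  => ( 6 + ( ( x * x ) - ( y + 3 ) ) ) <= 15

Answer: ( 6 + ( ( x * x ) - ( y + 3 ) ) ) <= 15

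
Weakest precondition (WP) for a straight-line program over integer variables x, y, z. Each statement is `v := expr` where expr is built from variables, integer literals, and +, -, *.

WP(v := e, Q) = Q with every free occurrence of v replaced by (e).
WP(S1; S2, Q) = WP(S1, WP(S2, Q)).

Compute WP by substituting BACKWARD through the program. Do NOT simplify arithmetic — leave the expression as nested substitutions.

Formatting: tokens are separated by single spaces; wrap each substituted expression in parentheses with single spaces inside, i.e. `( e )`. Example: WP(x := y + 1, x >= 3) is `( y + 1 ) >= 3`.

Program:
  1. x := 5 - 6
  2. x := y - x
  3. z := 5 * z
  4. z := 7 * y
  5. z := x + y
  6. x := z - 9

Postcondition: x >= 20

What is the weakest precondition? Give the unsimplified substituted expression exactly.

Answer: ( ( ( y - ( 5 - 6 ) ) + y ) - 9 ) >= 20

Derivation:
post: x >= 20
stmt 6: x := z - 9  -- replace 1 occurrence(s) of x with (z - 9)
  => ( z - 9 ) >= 20
stmt 5: z := x + y  -- replace 1 occurrence(s) of z with (x + y)
  => ( ( x + y ) - 9 ) >= 20
stmt 4: z := 7 * y  -- replace 0 occurrence(s) of z with (7 * y)
  => ( ( x + y ) - 9 ) >= 20
stmt 3: z := 5 * z  -- replace 0 occurrence(s) of z with (5 * z)
  => ( ( x + y ) - 9 ) >= 20
stmt 2: x := y - x  -- replace 1 occurrence(s) of x with (y - x)
  => ( ( ( y - x ) + y ) - 9 ) >= 20
stmt 1: x := 5 - 6  -- replace 1 occurrence(s) of x with (5 - 6)
  => ( ( ( y - ( 5 - 6 ) ) + y ) - 9 ) >= 20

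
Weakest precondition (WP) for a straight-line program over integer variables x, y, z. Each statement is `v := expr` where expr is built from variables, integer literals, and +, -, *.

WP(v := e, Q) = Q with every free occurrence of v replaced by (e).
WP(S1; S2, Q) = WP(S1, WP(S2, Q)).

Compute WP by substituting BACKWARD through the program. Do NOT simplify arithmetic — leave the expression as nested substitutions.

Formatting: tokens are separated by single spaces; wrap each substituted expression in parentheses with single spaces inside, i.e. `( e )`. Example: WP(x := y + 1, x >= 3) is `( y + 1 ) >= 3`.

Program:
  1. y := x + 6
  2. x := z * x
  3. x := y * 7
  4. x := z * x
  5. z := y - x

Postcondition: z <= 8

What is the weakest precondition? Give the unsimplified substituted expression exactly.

Answer: ( ( x + 6 ) - ( z * ( ( x + 6 ) * 7 ) ) ) <= 8

Derivation:
post: z <= 8
stmt 5: z := y - x  -- replace 1 occurrence(s) of z with (y - x)
  => ( y - x ) <= 8
stmt 4: x := z * x  -- replace 1 occurrence(s) of x with (z * x)
  => ( y - ( z * x ) ) <= 8
stmt 3: x := y * 7  -- replace 1 occurrence(s) of x with (y * 7)
  => ( y - ( z * ( y * 7 ) ) ) <= 8
stmt 2: x := z * x  -- replace 0 occurrence(s) of x with (z * x)
  => ( y - ( z * ( y * 7 ) ) ) <= 8
stmt 1: y := x + 6  -- replace 2 occurrence(s) of y with (x + 6)
  => ( ( x + 6 ) - ( z * ( ( x + 6 ) * 7 ) ) ) <= 8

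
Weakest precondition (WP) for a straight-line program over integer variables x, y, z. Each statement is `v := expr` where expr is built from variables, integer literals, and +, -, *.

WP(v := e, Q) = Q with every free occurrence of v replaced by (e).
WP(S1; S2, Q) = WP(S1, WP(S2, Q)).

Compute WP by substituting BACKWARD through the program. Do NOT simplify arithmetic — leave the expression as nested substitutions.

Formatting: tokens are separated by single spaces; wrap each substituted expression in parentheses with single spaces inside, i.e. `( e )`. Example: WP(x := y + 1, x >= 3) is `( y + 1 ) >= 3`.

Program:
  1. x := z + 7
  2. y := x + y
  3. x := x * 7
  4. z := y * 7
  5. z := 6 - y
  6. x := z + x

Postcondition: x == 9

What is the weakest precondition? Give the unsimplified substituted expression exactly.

post: x == 9
stmt 6: x := z + x  -- replace 1 occurrence(s) of x with (z + x)
  => ( z + x ) == 9
stmt 5: z := 6 - y  -- replace 1 occurrence(s) of z with (6 - y)
  => ( ( 6 - y ) + x ) == 9
stmt 4: z := y * 7  -- replace 0 occurrence(s) of z with (y * 7)
  => ( ( 6 - y ) + x ) == 9
stmt 3: x := x * 7  -- replace 1 occurrence(s) of x with (x * 7)
  => ( ( 6 - y ) + ( x * 7 ) ) == 9
stmt 2: y := x + y  -- replace 1 occurrence(s) of y with (x + y)
  => ( ( 6 - ( x + y ) ) + ( x * 7 ) ) == 9
stmt 1: x := z + 7  -- replace 2 occurrence(s) of x with (z + 7)
  => ( ( 6 - ( ( z + 7 ) + y ) ) + ( ( z + 7 ) * 7 ) ) == 9

Answer: ( ( 6 - ( ( z + 7 ) + y ) ) + ( ( z + 7 ) * 7 ) ) == 9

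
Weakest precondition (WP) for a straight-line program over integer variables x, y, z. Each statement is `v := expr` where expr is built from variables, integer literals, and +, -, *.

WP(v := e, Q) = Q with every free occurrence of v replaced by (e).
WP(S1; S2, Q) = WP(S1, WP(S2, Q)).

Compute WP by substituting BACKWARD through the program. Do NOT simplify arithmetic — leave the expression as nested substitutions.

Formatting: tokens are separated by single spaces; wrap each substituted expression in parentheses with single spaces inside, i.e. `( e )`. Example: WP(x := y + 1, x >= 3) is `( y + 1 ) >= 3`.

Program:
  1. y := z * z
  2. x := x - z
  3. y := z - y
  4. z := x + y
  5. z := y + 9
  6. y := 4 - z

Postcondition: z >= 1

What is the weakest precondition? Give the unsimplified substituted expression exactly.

Answer: ( ( z - ( z * z ) ) + 9 ) >= 1

Derivation:
post: z >= 1
stmt 6: y := 4 - z  -- replace 0 occurrence(s) of y with (4 - z)
  => z >= 1
stmt 5: z := y + 9  -- replace 1 occurrence(s) of z with (y + 9)
  => ( y + 9 ) >= 1
stmt 4: z := x + y  -- replace 0 occurrence(s) of z with (x + y)
  => ( y + 9 ) >= 1
stmt 3: y := z - y  -- replace 1 occurrence(s) of y with (z - y)
  => ( ( z - y ) + 9 ) >= 1
stmt 2: x := x - z  -- replace 0 occurrence(s) of x with (x - z)
  => ( ( z - y ) + 9 ) >= 1
stmt 1: y := z * z  -- replace 1 occurrence(s) of y with (z * z)
  => ( ( z - ( z * z ) ) + 9 ) >= 1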